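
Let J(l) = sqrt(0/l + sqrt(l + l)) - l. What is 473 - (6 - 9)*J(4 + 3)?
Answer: 452 + 3*14**(1/4) ≈ 457.80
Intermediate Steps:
J(l) = -l + 2**(1/4)*l**(1/4) (J(l) = sqrt(0 + sqrt(2*l)) - l = sqrt(0 + sqrt(2)*sqrt(l)) - l = sqrt(sqrt(2)*sqrt(l)) - l = 2**(1/4)*l**(1/4) - l = -l + 2**(1/4)*l**(1/4))
473 - (6 - 9)*J(4 + 3) = 473 - (6 - 9)*(-(4 + 3) + 2**(1/4)*(4 + 3)**(1/4)) = 473 - (-3)*(-1*7 + 2**(1/4)*7**(1/4)) = 473 - (-3)*(-7 + 14**(1/4)) = 473 - (21 - 3*14**(1/4)) = 473 + (-21 + 3*14**(1/4)) = 452 + 3*14**(1/4)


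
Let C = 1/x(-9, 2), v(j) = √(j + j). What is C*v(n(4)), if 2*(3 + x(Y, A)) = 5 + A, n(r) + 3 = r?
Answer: 2*√2 ≈ 2.8284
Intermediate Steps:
n(r) = -3 + r
x(Y, A) = -½ + A/2 (x(Y, A) = -3 + (5 + A)/2 = -3 + (5/2 + A/2) = -½ + A/2)
v(j) = √2*√j (v(j) = √(2*j) = √2*√j)
C = 2 (C = 1/(-½ + (½)*2) = 1/(-½ + 1) = 1/(½) = 2)
C*v(n(4)) = 2*(√2*√(-3 + 4)) = 2*(√2*√1) = 2*(√2*1) = 2*√2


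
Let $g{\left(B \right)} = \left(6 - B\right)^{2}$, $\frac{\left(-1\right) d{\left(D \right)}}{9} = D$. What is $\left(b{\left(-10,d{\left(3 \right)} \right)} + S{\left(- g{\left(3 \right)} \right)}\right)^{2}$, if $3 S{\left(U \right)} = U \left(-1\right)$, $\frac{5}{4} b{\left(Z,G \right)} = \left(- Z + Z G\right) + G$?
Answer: $\frac{1054729}{25} \approx 42189.0$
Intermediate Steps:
$d{\left(D \right)} = - 9 D$
$b{\left(Z,G \right)} = - \frac{4 Z}{5} + \frac{4 G}{5} + \frac{4 G Z}{5}$ ($b{\left(Z,G \right)} = \frac{4 \left(\left(- Z + Z G\right) + G\right)}{5} = \frac{4 \left(\left(- Z + G Z\right) + G\right)}{5} = \frac{4 \left(G - Z + G Z\right)}{5} = - \frac{4 Z}{5} + \frac{4 G}{5} + \frac{4 G Z}{5}$)
$S{\left(U \right)} = - \frac{U}{3}$ ($S{\left(U \right)} = \frac{U \left(-1\right)}{3} = \frac{\left(-1\right) U}{3} = - \frac{U}{3}$)
$\left(b{\left(-10,d{\left(3 \right)} \right)} + S{\left(- g{\left(3 \right)} \right)}\right)^{2} = \left(\left(\left(- \frac{4}{5}\right) \left(-10\right) + \frac{4 \left(\left(-9\right) 3\right)}{5} + \frac{4}{5} \left(\left(-9\right) 3\right) \left(-10\right)\right) - \frac{\left(-1\right) \left(-6 + 3\right)^{2}}{3}\right)^{2} = \left(\left(8 + \frac{4}{5} \left(-27\right) + \frac{4}{5} \left(-27\right) \left(-10\right)\right) - \frac{\left(-1\right) \left(-3\right)^{2}}{3}\right)^{2} = \left(\left(8 - \frac{108}{5} + 216\right) - \frac{\left(-1\right) 9}{3}\right)^{2} = \left(\frac{1012}{5} - -3\right)^{2} = \left(\frac{1012}{5} + 3\right)^{2} = \left(\frac{1027}{5}\right)^{2} = \frac{1054729}{25}$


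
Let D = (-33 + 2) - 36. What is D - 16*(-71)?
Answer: 1069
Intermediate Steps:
D = -67 (D = -31 - 36 = -67)
D - 16*(-71) = -67 - 16*(-71) = -67 + 1136 = 1069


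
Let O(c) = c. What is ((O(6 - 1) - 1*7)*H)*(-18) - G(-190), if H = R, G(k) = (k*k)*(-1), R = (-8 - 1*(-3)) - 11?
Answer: 35524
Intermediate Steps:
R = -16 (R = (-8 + 3) - 11 = -5 - 11 = -16)
G(k) = -k**2 (G(k) = k**2*(-1) = -k**2)
H = -16
((O(6 - 1) - 1*7)*H)*(-18) - G(-190) = (((6 - 1) - 1*7)*(-16))*(-18) - (-1)*(-190)**2 = ((5 - 7)*(-16))*(-18) - (-1)*36100 = -2*(-16)*(-18) - 1*(-36100) = 32*(-18) + 36100 = -576 + 36100 = 35524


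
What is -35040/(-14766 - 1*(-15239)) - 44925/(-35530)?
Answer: -22249485/305558 ≈ -72.816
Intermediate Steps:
-35040/(-14766 - 1*(-15239)) - 44925/(-35530) = -35040/(-14766 + 15239) - 44925*(-1/35530) = -35040/473 + 8985/7106 = -22249485/305558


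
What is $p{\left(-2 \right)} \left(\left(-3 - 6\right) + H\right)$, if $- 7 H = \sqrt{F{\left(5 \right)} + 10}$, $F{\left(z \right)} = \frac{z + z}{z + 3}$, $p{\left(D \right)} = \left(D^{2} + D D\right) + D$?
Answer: $-54 - \frac{9 \sqrt{5}}{7} \approx -56.875$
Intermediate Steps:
$p{\left(D \right)} = D + 2 D^{2}$ ($p{\left(D \right)} = \left(D^{2} + D^{2}\right) + D = 2 D^{2} + D = D + 2 D^{2}$)
$F{\left(z \right)} = \frac{2 z}{3 + z}$
$H = - \frac{3 \sqrt{5}}{14}$ ($H = - \frac{\sqrt{2 \cdot 5 \frac{1}{3 + 5} + 10}}{7} = - \frac{\sqrt{2 \cdot 5 \cdot \frac{1}{8} + 10}}{7} = - \frac{\sqrt{\frac{5}{4} + 10}}{7} = - \frac{\sqrt{\frac{45}{4}}}{7} = - \frac{\frac{3}{2} \sqrt{5}}{7} = - \frac{3 \sqrt{5}}{14} \approx -0.47916$)
$p{\left(-2 \right)} \left(\left(-3 - 6\right) + H\right) = - 2 \left(1 + 2 \left(-2\right)\right) \left(\left(-3 - 6\right) - \frac{3 \sqrt{5}}{14}\right) = - 2 \left(1 - 4\right) \left(\left(-3 - 6\right) - \frac{3 \sqrt{5}}{14}\right) = \left(-2\right) \left(-3\right) \left(-9 - \frac{3 \sqrt{5}}{14}\right) = 6 \left(-9 - \frac{3 \sqrt{5}}{14}\right) = -54 - \frac{9 \sqrt{5}}{7}$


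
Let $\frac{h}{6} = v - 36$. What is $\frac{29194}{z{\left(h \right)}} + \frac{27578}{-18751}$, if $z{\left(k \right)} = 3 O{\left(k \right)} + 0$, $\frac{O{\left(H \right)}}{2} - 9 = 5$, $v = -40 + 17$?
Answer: $\frac{272550071}{787542} \approx 346.08$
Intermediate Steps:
$v = -23$
$O{\left(H \right)} = 28$ ($O{\left(H \right)} = 18 + 2 \cdot 5 = 18 + 10 = 28$)
$h = -354$ ($h = 6 \left(-23 - 36\right) = 6 \left(-59\right) = -354$)
$z{\left(k \right)} = 84$ ($z{\left(k \right)} = 3 \cdot 28 + 0 = 84 + 0 = 84$)
$\frac{29194}{z{\left(h \right)}} + \frac{27578}{-18751} = \frac{29194}{84} + \frac{27578}{-18751} = 29194 \cdot \frac{1}{84} + 27578 \left(- \frac{1}{18751}\right) = \frac{14597}{42} - \frac{27578}{18751} = \frac{272550071}{787542}$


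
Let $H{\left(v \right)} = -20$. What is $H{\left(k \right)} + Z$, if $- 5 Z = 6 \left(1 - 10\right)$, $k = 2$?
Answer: $- \frac{46}{5} \approx -9.2$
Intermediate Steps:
$Z = \frac{54}{5}$ ($Z = - \frac{6 \left(1 - 10\right)}{5} = - \frac{6 \left(-9\right)}{5} = \left(- \frac{1}{5}\right) \left(-54\right) = \frac{54}{5} \approx 10.8$)
$H{\left(k \right)} + Z = -20 + \frac{54}{5} = - \frac{46}{5}$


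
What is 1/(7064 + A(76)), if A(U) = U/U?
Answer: 1/7065 ≈ 0.00014154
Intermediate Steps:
A(U) = 1
1/(7064 + A(76)) = 1/(7064 + 1) = 1/7065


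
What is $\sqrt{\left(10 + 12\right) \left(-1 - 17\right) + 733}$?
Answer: $\sqrt{337} \approx 18.358$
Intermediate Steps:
$\sqrt{\left(10 + 12\right) \left(-1 - 17\right) + 733} = \sqrt{22 \left(-1 - 17\right) + 733} = \sqrt{22 \left(-18\right) + 733} = \sqrt{-396 + 733} = \sqrt{337}$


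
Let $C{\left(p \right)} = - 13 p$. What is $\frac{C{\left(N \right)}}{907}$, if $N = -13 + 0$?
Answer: $\frac{169}{907} \approx 0.18633$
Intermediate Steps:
$N = -13$
$\frac{C{\left(N \right)}}{907} = \frac{\left(-13\right) \left(-13\right)}{907} = 169 \cdot \frac{1}{907} = \frac{169}{907}$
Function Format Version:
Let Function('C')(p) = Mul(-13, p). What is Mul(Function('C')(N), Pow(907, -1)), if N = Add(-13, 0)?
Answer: Rational(169, 907) ≈ 0.18633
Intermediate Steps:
N = -13
Mul(Function('C')(N), Pow(907, -1)) = Mul(Mul(-13, -13), Pow(907, -1)) = Mul(169, Rational(1, 907)) = Rational(169, 907)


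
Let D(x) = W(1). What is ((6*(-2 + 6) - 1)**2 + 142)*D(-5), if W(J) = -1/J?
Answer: -671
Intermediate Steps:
D(x) = -1 (D(x) = -1/1 = -1*1 = -1)
((6*(-2 + 6) - 1)**2 + 142)*D(-5) = ((6*(-2 + 6) - 1)**2 + 142)*(-1) = ((6*4 - 1)**2 + 142)*(-1) = ((24 - 1)**2 + 142)*(-1) = (23**2 + 142)*(-1) = (529 + 142)*(-1) = 671*(-1) = -671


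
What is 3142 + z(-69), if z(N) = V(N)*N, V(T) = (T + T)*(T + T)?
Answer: -1310894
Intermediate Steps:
V(T) = 4*T² (V(T) = (2*T)*(2*T) = 4*T²)
z(N) = 4*N³ (z(N) = (4*N²)*N = 4*N³)
3142 + z(-69) = 3142 + 4*(-69)³ = 3142 + 4*(-328509) = 3142 - 1314036 = -1310894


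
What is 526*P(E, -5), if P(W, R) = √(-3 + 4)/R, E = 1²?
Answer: -526/5 ≈ -105.20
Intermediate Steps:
E = 1
P(W, R) = 1/R (P(W, R) = √1/R = 1/R)
526*P(E, -5) = 526/(-5) = 526*(-⅕) = -526/5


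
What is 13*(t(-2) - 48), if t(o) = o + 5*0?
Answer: -650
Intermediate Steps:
t(o) = o (t(o) = o + 0 = o)
13*(t(-2) - 48) = 13*(-2 - 48) = 13*(-50) = -650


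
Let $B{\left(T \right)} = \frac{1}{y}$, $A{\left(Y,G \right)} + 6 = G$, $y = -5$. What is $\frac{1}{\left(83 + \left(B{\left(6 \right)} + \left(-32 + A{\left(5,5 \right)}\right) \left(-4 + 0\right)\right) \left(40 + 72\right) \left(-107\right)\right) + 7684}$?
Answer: $- \frac{5}{7858621} \approx -6.3624 \cdot 10^{-7}$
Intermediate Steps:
$A{\left(Y,G \right)} = -6 + G$
$B{\left(T \right)} = - \frac{1}{5}$ ($B{\left(T \right)} = \frac{1}{-5} = - \frac{1}{5}$)
$\frac{1}{\left(83 + \left(B{\left(6 \right)} + \left(-32 + A{\left(5,5 \right)}\right) \left(-4 + 0\right)\right) \left(40 + 72\right) \left(-107\right)\right) + 7684} = \frac{1}{\left(83 + \left(- \frac{1}{5} + \left(-32 + \left(-6 + 5\right)\right) \left(-4 + 0\right)\right) \left(40 + 72\right) \left(-107\right)\right) + 7684} = \frac{1}{\left(83 + \left(- \frac{1}{5} + \left(-32 - 1\right) \left(-4\right)\right) 112 \left(-107\right)\right) + 7684} = \frac{1}{\left(83 + \left(- \frac{1}{5} - -132\right) 112 \left(-107\right)\right) + 7684} = \frac{1}{\left(83 + \left(- \frac{1}{5} + 132\right) 112 \left(-107\right)\right) + 7684} = \frac{1}{\left(83 + \frac{659}{5} \cdot 112 \left(-107\right)\right) + 7684} = \frac{1}{\left(83 + \frac{73808}{5} \left(-107\right)\right) + 7684} = \frac{1}{\left(83 - \frac{7897456}{5}\right) + 7684} = \frac{1}{- \frac{7897041}{5} + 7684} = \frac{1}{- \frac{7858621}{5}} = - \frac{5}{7858621}$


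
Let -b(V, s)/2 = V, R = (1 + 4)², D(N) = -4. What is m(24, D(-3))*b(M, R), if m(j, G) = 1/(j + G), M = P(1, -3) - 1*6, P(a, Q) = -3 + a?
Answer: ⅘ ≈ 0.80000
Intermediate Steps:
R = 25 (R = 5² = 25)
M = -8 (M = (-3 + 1) - 1*6 = -2 - 6 = -8)
b(V, s) = -2*V
m(j, G) = 1/(G + j)
m(24, D(-3))*b(M, R) = (-2*(-8))/(-4 + 24) = 16/20 = (1/20)*16 = ⅘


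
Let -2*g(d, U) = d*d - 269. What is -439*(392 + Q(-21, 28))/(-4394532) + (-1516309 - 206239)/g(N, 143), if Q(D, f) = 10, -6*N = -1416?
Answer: 2524894376863/40595954194 ≈ 62.196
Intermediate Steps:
N = 236 (N = -⅙*(-1416) = 236)
g(d, U) = 269/2 - d²/2 (g(d, U) = -(d*d - 269)/2 = -(d² - 269)/2 = -(-269 + d²)/2 = 269/2 - d²/2)
-439*(392 + Q(-21, 28))/(-4394532) + (-1516309 - 206239)/g(N, 143) = -439*(392 + 10)/(-4394532) + (-1516309 - 206239)/(269/2 - ½*236²) = -439*402*(-1/4394532) - 1722548/(269/2 - ½*55696) = -176478*(-1/4394532) - 1722548/(269/2 - 27848) = 29413/732422 - 1722548/(-55427/2) = 29413/732422 - 1722548*(-2/55427) = 29413/732422 + 3445096/55427 = 2524894376863/40595954194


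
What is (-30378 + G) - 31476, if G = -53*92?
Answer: -66730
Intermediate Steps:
G = -4876
(-30378 + G) - 31476 = (-30378 - 4876) - 31476 = -35254 - 31476 = -66730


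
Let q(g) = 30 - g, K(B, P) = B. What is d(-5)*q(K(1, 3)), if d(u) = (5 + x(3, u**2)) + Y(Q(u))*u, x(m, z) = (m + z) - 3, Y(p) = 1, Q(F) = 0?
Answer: 725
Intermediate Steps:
x(m, z) = -3 + m + z
d(u) = 5 + u + u**2 (d(u) = (5 + (-3 + 3 + u**2)) + 1*u = (5 + u**2) + u = 5 + u + u**2)
d(-5)*q(K(1, 3)) = (5 - 5 + (-5)**2)*(30 - 1*1) = (5 - 5 + 25)*(30 - 1) = 25*29 = 725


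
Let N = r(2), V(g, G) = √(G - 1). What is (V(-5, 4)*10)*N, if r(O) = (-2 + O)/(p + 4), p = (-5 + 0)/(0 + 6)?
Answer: 0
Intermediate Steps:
p = -⅚ (p = -5/6 = -5*⅙ = -⅚ ≈ -0.83333)
V(g, G) = √(-1 + G)
r(O) = -12/19 + 6*O/19 (r(O) = (-2 + O)/(-⅚ + 4) = (-2 + O)/(19/6) = (-2 + O)*(6/19) = -12/19 + 6*O/19)
N = 0 (N = -12/19 + (6/19)*2 = -12/19 + 12/19 = 0)
(V(-5, 4)*10)*N = (√(-1 + 4)*10)*0 = (√3*10)*0 = (10*√3)*0 = 0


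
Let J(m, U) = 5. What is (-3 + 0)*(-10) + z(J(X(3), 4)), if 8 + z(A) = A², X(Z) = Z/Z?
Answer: 47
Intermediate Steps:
X(Z) = 1
z(A) = -8 + A²
(-3 + 0)*(-10) + z(J(X(3), 4)) = (-3 + 0)*(-10) + (-8 + 5²) = -3*(-10) + (-8 + 25) = 30 + 17 = 47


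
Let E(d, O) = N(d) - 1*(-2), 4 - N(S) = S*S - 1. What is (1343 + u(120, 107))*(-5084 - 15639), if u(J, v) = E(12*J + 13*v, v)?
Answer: 166057771553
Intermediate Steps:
N(S) = 5 - S**2 (N(S) = 4 - (S*S - 1) = 4 - (S**2 - 1) = 4 - (-1 + S**2) = 4 + (1 - S**2) = 5 - S**2)
E(d, O) = 7 - d**2 (E(d, O) = (5 - d**2) - 1*(-2) = (5 - d**2) + 2 = 7 - d**2)
u(J, v) = 7 - (12*J + 13*v)**2
(1343 + u(120, 107))*(-5084 - 15639) = (1343 + (7 - (12*120 + 13*107)**2))*(-5084 - 15639) = (1343 + (7 - (1440 + 1391)**2))*(-20723) = (1343 + (7 - 1*2831**2))*(-20723) = (1343 + (7 - 1*8014561))*(-20723) = (1343 + (7 - 8014561))*(-20723) = (1343 - 8014554)*(-20723) = -8013211*(-20723) = 166057771553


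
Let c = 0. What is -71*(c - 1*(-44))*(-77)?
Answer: 240548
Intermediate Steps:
-71*(c - 1*(-44))*(-77) = -71*(0 - 1*(-44))*(-77) = -71*(0 + 44)*(-77) = -71*44*(-77) = -3124*(-77) = 240548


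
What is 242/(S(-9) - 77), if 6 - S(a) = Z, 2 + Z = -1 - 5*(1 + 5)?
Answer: -121/19 ≈ -6.3684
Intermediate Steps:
Z = -33 (Z = -2 + (-1 - 5*(1 + 5)) = -2 + (-1 - 5*6) = -2 + (-1 - 30) = -2 - 31 = -33)
S(a) = 39 (S(a) = 6 - 1*(-33) = 6 + 33 = 39)
242/(S(-9) - 77) = 242/(39 - 77) = 242/(-38) = -1/38*242 = -121/19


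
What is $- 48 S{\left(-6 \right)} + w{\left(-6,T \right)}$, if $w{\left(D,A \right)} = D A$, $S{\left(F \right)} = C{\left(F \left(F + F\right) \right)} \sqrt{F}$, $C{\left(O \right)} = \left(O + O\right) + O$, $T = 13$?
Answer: $-78 - 10368 i \sqrt{6} \approx -78.0 - 25396.0 i$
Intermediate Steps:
$C{\left(O \right)} = 3 O$ ($C{\left(O \right)} = 2 O + O = 3 O$)
$S{\left(F \right)} = 6 F^{\frac{5}{2}}$ ($S{\left(F \right)} = 3 F \left(F + F\right) \sqrt{F} = 3 F 2 F \sqrt{F} = 3 \cdot 2 F^{2} \sqrt{F} = 6 F^{2} \sqrt{F} = 6 F^{\frac{5}{2}}$)
$w{\left(D,A \right)} = A D$
$- 48 S{\left(-6 \right)} + w{\left(-6,T \right)} = - 48 \cdot 6 \left(-6\right)^{\frac{5}{2}} + 13 \left(-6\right) = - 48 \cdot 6 \cdot 36 i \sqrt{6} - 78 = - 48 \cdot 216 i \sqrt{6} - 78 = - 10368 i \sqrt{6} - 78 = -78 - 10368 i \sqrt{6}$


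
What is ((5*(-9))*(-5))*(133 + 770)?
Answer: 203175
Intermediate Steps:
((5*(-9))*(-5))*(133 + 770) = -45*(-5)*903 = 225*903 = 203175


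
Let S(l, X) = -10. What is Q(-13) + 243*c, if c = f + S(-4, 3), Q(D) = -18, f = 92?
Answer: 19908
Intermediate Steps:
c = 82 (c = 92 - 10 = 82)
Q(-13) + 243*c = -18 + 243*82 = -18 + 19926 = 19908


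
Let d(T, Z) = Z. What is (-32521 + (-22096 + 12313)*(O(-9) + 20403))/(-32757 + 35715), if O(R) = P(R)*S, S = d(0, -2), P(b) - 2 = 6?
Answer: -99739271/1479 ≈ -67437.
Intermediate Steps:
P(b) = 8 (P(b) = 2 + 6 = 8)
S = -2
O(R) = -16 (O(R) = 8*(-2) = -16)
(-32521 + (-22096 + 12313)*(O(-9) + 20403))/(-32757 + 35715) = (-32521 + (-22096 + 12313)*(-16 + 20403))/(-32757 + 35715) = (-32521 - 9783*20387)/2958 = (-32521 - 199446021)*(1/2958) = -199478542*1/2958 = -99739271/1479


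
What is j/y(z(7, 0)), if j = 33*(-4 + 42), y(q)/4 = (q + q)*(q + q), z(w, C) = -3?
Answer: 209/24 ≈ 8.7083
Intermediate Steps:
y(q) = 16*q² (y(q) = 4*((q + q)*(q + q)) = 4*((2*q)*(2*q)) = 4*(4*q²) = 16*q²)
j = 1254 (j = 33*38 = 1254)
j/y(z(7, 0)) = 1254/((16*(-3)²)) = 1254/((16*9)) = 1254/144 = 1254*(1/144) = 209/24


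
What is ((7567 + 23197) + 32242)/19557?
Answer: 21002/6519 ≈ 3.2217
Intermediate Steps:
((7567 + 23197) + 32242)/19557 = (30764 + 32242)*(1/19557) = 63006*(1/19557) = 21002/6519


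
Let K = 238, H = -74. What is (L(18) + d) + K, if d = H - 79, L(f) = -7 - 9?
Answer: 69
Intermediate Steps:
L(f) = -16
d = -153 (d = -74 - 79 = -153)
(L(18) + d) + K = (-16 - 153) + 238 = -169 + 238 = 69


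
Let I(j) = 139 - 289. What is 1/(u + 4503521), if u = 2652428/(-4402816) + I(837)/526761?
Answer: 193269313248/870392294379942199 ≈ 2.2205e-7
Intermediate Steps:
I(j) = -150
u = -116488004009/193269313248 (u = 2652428/(-4402816) - 150/526761 = 2652428*(-1/4402816) - 150*1/526761 = -663107/1100704 - 50/175587 = -116488004009/193269313248 ≈ -0.60272)
1/(u + 4503521) = 1/(-116488004009/193269313248 + 4503521) = 1/(870392294379942199/193269313248) = 193269313248/870392294379942199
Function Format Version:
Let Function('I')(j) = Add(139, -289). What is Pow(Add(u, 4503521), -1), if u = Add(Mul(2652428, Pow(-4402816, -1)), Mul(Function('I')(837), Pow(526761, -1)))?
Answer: Rational(193269313248, 870392294379942199) ≈ 2.2205e-7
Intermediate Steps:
Function('I')(j) = -150
u = Rational(-116488004009, 193269313248) (u = Add(Mul(2652428, Pow(-4402816, -1)), Mul(-150, Pow(526761, -1))) = Add(Mul(2652428, Rational(-1, 4402816)), Mul(-150, Rational(1, 526761))) = Add(Rational(-663107, 1100704), Rational(-50, 175587)) = Rational(-116488004009, 193269313248) ≈ -0.60272)
Pow(Add(u, 4503521), -1) = Pow(Add(Rational(-116488004009, 193269313248), 4503521), -1) = Pow(Rational(870392294379942199, 193269313248), -1) = Rational(193269313248, 870392294379942199)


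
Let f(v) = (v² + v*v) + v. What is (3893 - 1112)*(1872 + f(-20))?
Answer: 7375212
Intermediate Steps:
f(v) = v + 2*v² (f(v) = (v² + v²) + v = 2*v² + v = v + 2*v²)
(3893 - 1112)*(1872 + f(-20)) = (3893 - 1112)*(1872 - 20*(1 + 2*(-20))) = 2781*(1872 - 20*(1 - 40)) = 2781*(1872 - 20*(-39)) = 2781*(1872 + 780) = 2781*2652 = 7375212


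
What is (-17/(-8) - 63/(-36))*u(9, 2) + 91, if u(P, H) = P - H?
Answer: 945/8 ≈ 118.13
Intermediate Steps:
(-17/(-8) - 63/(-36))*u(9, 2) + 91 = (-17/(-8) - 63/(-36))*(9 - 1*2) + 91 = (-17*(-1/8) - 63*(-1/36))*(9 - 2) + 91 = (17/8 + 7/4)*7 + 91 = (31/8)*7 + 91 = 217/8 + 91 = 945/8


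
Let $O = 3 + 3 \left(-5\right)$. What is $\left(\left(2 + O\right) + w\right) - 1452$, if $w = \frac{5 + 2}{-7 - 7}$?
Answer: $- \frac{2925}{2} \approx -1462.5$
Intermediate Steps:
$w = - \frac{1}{2}$ ($w = \frac{7}{-14} = 7 \left(- \frac{1}{14}\right) = - \frac{1}{2} \approx -0.5$)
$O = -12$ ($O = 3 - 15 = -12$)
$\left(\left(2 + O\right) + w\right) - 1452 = \left(\left(2 - 12\right) - \frac{1}{2}\right) - 1452 = \left(-10 - \frac{1}{2}\right) - 1452 = - \frac{21}{2} - 1452 = - \frac{2925}{2}$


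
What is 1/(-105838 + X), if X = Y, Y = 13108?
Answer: -1/92730 ≈ -1.0784e-5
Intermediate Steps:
X = 13108
1/(-105838 + X) = 1/(-105838 + 13108) = 1/(-92730) = -1/92730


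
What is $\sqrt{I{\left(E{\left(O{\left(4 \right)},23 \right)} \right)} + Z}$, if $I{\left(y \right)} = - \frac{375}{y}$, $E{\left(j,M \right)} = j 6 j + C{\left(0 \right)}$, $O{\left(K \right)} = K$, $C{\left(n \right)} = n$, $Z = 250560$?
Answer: $\frac{\sqrt{16035590}}{8} \approx 500.56$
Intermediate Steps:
$E{\left(j,M \right)} = 6 j^{2}$ ($E{\left(j,M \right)} = j 6 j + 0 = 6 j j + 0 = 6 j^{2} + 0 = 6 j^{2}$)
$\sqrt{I{\left(E{\left(O{\left(4 \right)},23 \right)} \right)} + Z} = \sqrt{- \frac{375}{6 \cdot 4^{2}} + 250560} = \sqrt{- \frac{375}{6 \cdot 16} + 250560} = \sqrt{- \frac{375}{96} + 250560} = \sqrt{\left(-375\right) \frac{1}{96} + 250560} = \sqrt{- \frac{125}{32} + 250560} = \sqrt{\frac{8017795}{32}} = \frac{\sqrt{16035590}}{8}$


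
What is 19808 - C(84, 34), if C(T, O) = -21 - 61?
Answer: 19890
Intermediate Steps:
C(T, O) = -82
19808 - C(84, 34) = 19808 - 1*(-82) = 19808 + 82 = 19890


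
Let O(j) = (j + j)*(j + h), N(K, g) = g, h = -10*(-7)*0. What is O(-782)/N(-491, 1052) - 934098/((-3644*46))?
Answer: 25749358631/22042556 ≈ 1168.2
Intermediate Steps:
h = 0 (h = 70*0 = 0)
O(j) = 2*j**2 (O(j) = (j + j)*(j + 0) = (2*j)*j = 2*j**2)
O(-782)/N(-491, 1052) - 934098/((-3644*46)) = (2*(-782)**2)/1052 - 934098/((-3644*46)) = (2*611524)*(1/1052) - 934098/(-167624) = 1223048*(1/1052) - 934098*(-1/167624) = 305762/263 + 467049/83812 = 25749358631/22042556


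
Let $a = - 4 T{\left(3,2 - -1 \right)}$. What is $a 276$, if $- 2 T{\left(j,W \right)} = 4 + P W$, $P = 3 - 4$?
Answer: $552$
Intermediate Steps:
$P = -1$ ($P = 3 - 4 = -1$)
$T{\left(j,W \right)} = -2 + \frac{W}{2}$ ($T{\left(j,W \right)} = - \frac{4 - W}{2} = -2 + \frac{W}{2}$)
$a = 2$ ($a = - 4 \left(-2 + \frac{2 - -1}{2}\right) = - 4 \left(-2 + \frac{2 + 1}{2}\right) = - 4 \left(-2 + \frac{1}{2} \cdot 3\right) = - 4 \left(-2 + \frac{3}{2}\right) = \left(-4\right) \left(- \frac{1}{2}\right) = 2$)
$a 276 = 2 \cdot 276 = 552$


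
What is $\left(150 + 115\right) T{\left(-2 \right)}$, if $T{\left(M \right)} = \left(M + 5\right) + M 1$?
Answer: $265$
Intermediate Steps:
$T{\left(M \right)} = 5 + 2 M$ ($T{\left(M \right)} = \left(5 + M\right) + M = 5 + 2 M$)
$\left(150 + 115\right) T{\left(-2 \right)} = \left(150 + 115\right) \left(5 + 2 \left(-2\right)\right) = 265 \left(5 - 4\right) = 265 \cdot 1 = 265$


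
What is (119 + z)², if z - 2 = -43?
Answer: 6084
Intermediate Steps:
z = -41 (z = 2 - 43 = -41)
(119 + z)² = (119 - 41)² = 78² = 6084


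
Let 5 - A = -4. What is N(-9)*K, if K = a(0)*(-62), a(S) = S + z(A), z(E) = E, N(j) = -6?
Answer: 3348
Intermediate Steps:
A = 9 (A = 5 - 1*(-4) = 5 + 4 = 9)
a(S) = 9 + S (a(S) = S + 9 = 9 + S)
K = -558 (K = (9 + 0)*(-62) = 9*(-62) = -558)
N(-9)*K = -6*(-558) = 3348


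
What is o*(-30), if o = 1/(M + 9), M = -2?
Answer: -30/7 ≈ -4.2857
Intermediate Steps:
o = ⅐ (o = 1/(-2 + 9) = 1/7 = ⅐ ≈ 0.14286)
o*(-30) = (⅐)*(-30) = -30/7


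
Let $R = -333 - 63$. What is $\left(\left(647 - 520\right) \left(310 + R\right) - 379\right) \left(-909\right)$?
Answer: $10272609$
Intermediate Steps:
$R = -396$
$\left(\left(647 - 520\right) \left(310 + R\right) - 379\right) \left(-909\right) = \left(\left(647 - 520\right) \left(310 - 396\right) - 379\right) \left(-909\right) = \left(\left(647 - 520\right) \left(-86\right) - 379\right) \left(-909\right) = \left(127 \left(-86\right) - 379\right) \left(-909\right) = \left(-10922 - 379\right) \left(-909\right) = \left(-11301\right) \left(-909\right) = 10272609$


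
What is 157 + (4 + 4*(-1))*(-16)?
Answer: 157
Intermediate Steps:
157 + (4 + 4*(-1))*(-16) = 157 + (4 - 4)*(-16) = 157 + 0*(-16) = 157 + 0 = 157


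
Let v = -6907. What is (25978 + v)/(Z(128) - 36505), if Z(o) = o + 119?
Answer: -6357/12086 ≈ -0.52598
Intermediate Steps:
Z(o) = 119 + o
(25978 + v)/(Z(128) - 36505) = (25978 - 6907)/((119 + 128) - 36505) = 19071/(247 - 36505) = 19071/(-36258) = 19071*(-1/36258) = -6357/12086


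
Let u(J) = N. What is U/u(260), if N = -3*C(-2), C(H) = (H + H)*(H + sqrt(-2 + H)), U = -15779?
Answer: 15779/48 + 15779*I/48 ≈ 328.73 + 328.73*I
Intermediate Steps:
C(H) = 2*H*(H + sqrt(-2 + H)) (C(H) = (2*H)*(H + sqrt(-2 + H)) = 2*H*(H + sqrt(-2 + H)))
N = -24 + 24*I (N = -6*(-2)*(-2 + sqrt(-2 - 2)) = -6*(-2)*(-2 + sqrt(-4)) = -6*(-2)*(-2 + 2*I) = -3*(8 - 8*I) = -24 + 24*I ≈ -24.0 + 24.0*I)
u(J) = -24 + 24*I
U/u(260) = -15779*(-24 - 24*I)/1152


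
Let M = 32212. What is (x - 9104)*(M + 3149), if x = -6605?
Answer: -555485949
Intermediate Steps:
(x - 9104)*(M + 3149) = (-6605 - 9104)*(32212 + 3149) = -15709*35361 = -555485949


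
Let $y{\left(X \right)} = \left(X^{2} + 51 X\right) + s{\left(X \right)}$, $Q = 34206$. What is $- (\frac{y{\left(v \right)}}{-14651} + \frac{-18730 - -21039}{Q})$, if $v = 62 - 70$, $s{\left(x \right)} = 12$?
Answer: $- \frac{45185551}{501152106} \approx -0.090163$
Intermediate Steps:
$v = -8$
$y{\left(X \right)} = 12 + X^{2} + 51 X$ ($y{\left(X \right)} = \left(X^{2} + 51 X\right) + 12 = 12 + X^{2} + 51 X$)
$- (\frac{y{\left(v \right)}}{-14651} + \frac{-18730 - -21039}{Q}) = - (\frac{12 + \left(-8\right)^{2} + 51 \left(-8\right)}{-14651} + \frac{-18730 - -21039}{34206}) = - (\left(12 + 64 - 408\right) \left(- \frac{1}{14651}\right) + \left(-18730 + 21039\right) \frac{1}{34206}) = - (\left(-332\right) \left(- \frac{1}{14651}\right) + 2309 \cdot \frac{1}{34206}) = - (\frac{332}{14651} + \frac{2309}{34206}) = \left(-1\right) \frac{45185551}{501152106} = - \frac{45185551}{501152106}$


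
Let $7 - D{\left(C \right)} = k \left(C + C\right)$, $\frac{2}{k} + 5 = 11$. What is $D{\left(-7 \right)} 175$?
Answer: $\frac{6125}{3} \approx 2041.7$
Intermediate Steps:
$k = \frac{1}{3}$ ($k = \frac{2}{-5 + 11} = \frac{2}{6} = 2 \cdot \frac{1}{6} = \frac{1}{3} \approx 0.33333$)
$D{\left(C \right)} = 7 - \frac{2 C}{3}$ ($D{\left(C \right)} = 7 - \frac{C + C}{3} = 7 - \frac{2 C}{3}$)
$D{\left(-7 \right)} 175 = \left(7 - - \frac{14}{3}\right) 175 = \left(7 + \frac{14}{3}\right) 175 = \frac{35}{3} \cdot 175 = \frac{6125}{3}$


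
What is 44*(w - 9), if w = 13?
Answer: 176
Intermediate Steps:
44*(w - 9) = 44*(13 - 9) = 44*4 = 176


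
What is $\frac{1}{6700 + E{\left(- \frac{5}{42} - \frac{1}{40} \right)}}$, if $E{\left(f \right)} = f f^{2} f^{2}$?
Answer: $\frac{418211942400000}{2802019988142575399} \approx 0.00014925$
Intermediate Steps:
$E{\left(f \right)} = f^{5}$ ($E{\left(f \right)} = f^{3} f^{2} = f^{5}$)
$\frac{1}{6700 + E{\left(- \frac{5}{42} - \frac{1}{40} \right)}} = \frac{1}{6700 + \left(- \frac{5}{42} - \frac{1}{40}\right)^{5}} = \frac{1}{6700 + \left(- \frac{121}{840}\right)^{5}} = \frac{1}{6700 - \frac{25937424601}{418211942400000}} = \frac{1}{\frac{2802019988142575399}{418211942400000}} = \frac{418211942400000}{2802019988142575399}$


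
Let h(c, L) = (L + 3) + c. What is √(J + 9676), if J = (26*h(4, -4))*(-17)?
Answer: 5*√334 ≈ 91.378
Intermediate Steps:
h(c, L) = 3 + L + c (h(c, L) = (3 + L) + c = 3 + L + c)
J = -1326 (J = (26*(3 - 4 + 4))*(-17) = (26*3)*(-17) = 78*(-17) = -1326)
√(J + 9676) = √(-1326 + 9676) = √8350 = 5*√334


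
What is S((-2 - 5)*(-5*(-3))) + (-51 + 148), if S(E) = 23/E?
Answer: 10162/105 ≈ 96.781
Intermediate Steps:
S((-2 - 5)*(-5*(-3))) + (-51 + 148) = 23/(((-2 - 5)*(-5*(-3)))) + (-51 + 148) = 23/((-7*15)) + 97 = 23/(-105) + 97 = 23*(-1/105) + 97 = -23/105 + 97 = 10162/105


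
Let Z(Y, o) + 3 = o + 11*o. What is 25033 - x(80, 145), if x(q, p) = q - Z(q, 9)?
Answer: 25058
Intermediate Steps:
Z(Y, o) = -3 + 12*o (Z(Y, o) = -3 + (o + 11*o) = -3 + 12*o)
x(q, p) = -105 + q (x(q, p) = q - (-3 + 12*9) = q - (-3 + 108) = q - 1*105 = q - 105 = -105 + q)
25033 - x(80, 145) = 25033 - (-105 + 80) = 25033 - 1*(-25) = 25033 + 25 = 25058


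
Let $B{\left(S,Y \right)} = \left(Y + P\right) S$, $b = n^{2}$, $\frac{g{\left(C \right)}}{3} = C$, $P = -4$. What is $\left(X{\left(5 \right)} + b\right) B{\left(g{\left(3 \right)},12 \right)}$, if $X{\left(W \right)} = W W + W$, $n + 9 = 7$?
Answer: $2448$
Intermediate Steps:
$g{\left(C \right)} = 3 C$
$n = -2$ ($n = -9 + 7 = -2$)
$X{\left(W \right)} = W + W^{2}$ ($X{\left(W \right)} = W^{2} + W = W + W^{2}$)
$b = 4$ ($b = \left(-2\right)^{2} = 4$)
$B{\left(S,Y \right)} = S \left(-4 + Y\right)$ ($B{\left(S,Y \right)} = \left(Y - 4\right) S = \left(-4 + Y\right) S = S \left(-4 + Y\right)$)
$\left(X{\left(5 \right)} + b\right) B{\left(g{\left(3 \right)},12 \right)} = \left(5 \left(1 + 5\right) + 4\right) 3 \cdot 3 \left(-4 + 12\right) = \left(5 \cdot 6 + 4\right) 9 \cdot 8 = \left(30 + 4\right) 72 = 34 \cdot 72 = 2448$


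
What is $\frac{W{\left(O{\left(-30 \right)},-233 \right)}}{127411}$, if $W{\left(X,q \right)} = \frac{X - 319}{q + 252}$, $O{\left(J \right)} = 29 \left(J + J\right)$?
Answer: $- \frac{2059}{2420809} \approx -0.00085054$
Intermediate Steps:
$O{\left(J \right)} = 58 J$ ($O{\left(J \right)} = 29 \cdot 2 J = 58 J$)
$W{\left(X,q \right)} = \frac{-319 + X}{252 + q}$
$\frac{W{\left(O{\left(-30 \right)},-233 \right)}}{127411} = \frac{\frac{1}{252 - 233} \left(-319 + 58 \left(-30\right)\right)}{127411} = \frac{-319 - 1740}{19} \cdot \frac{1}{127411} = \frac{1}{19} \left(-2059\right) \frac{1}{127411} = \left(- \frac{2059}{19}\right) \frac{1}{127411} = - \frac{2059}{2420809}$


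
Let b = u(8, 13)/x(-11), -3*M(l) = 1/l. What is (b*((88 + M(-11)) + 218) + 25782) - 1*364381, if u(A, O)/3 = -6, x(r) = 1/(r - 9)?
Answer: -2512709/11 ≈ -2.2843e+5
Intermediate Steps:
M(l) = -1/(3*l)
x(r) = 1/(-9 + r)
u(A, O) = -18 (u(A, O) = 3*(-6) = -18)
b = 360 (b = -18/(1/(-9 - 11)) = -18/(1/(-20)) = -18/(-1/20) = -18*(-20) = 360)
(b*((88 + M(-11)) + 218) + 25782) - 1*364381 = (360*((88 - ⅓/(-11)) + 218) + 25782) - 1*364381 = (360*((88 - ⅓*(-1/11)) + 218) + 25782) - 364381 = (360*((88 + 1/33) + 218) + 25782) - 364381 = (360*(2905/33 + 218) + 25782) - 364381 = (360*(10099/33) + 25782) - 364381 = (1211880/11 + 25782) - 364381 = 1495482/11 - 364381 = -2512709/11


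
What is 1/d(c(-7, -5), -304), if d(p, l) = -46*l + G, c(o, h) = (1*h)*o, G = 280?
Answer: 1/14264 ≈ 7.0107e-5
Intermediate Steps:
c(o, h) = h*o
d(p, l) = 280 - 46*l (d(p, l) = -46*l + 280 = 280 - 46*l)
1/d(c(-7, -5), -304) = 1/(280 - 46*(-304)) = 1/(280 + 13984) = 1/14264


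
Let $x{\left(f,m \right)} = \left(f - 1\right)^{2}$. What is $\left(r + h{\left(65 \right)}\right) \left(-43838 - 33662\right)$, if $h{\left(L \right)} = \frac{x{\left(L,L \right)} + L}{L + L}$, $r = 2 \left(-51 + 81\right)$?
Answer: $- \frac{92697750}{13} \approx -7.1306 \cdot 10^{6}$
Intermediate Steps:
$r = 60$ ($r = 2 \cdot 30 = 60$)
$x{\left(f,m \right)} = \left(-1 + f\right)^{2}$
$h{\left(L \right)} = \frac{L + \left(-1 + L\right)^{2}}{2 L}$ ($h{\left(L \right)} = \frac{\left(-1 + L\right)^{2} + L}{L + L} = \frac{L + \left(-1 + L\right)^{2}}{2 L}$)
$\left(r + h{\left(65 \right)}\right) \left(-43838 - 33662\right) = \left(60 + \frac{65 + \left(-1 + 65\right)^{2}}{2 \cdot 65}\right) \left(-43838 - 33662\right) = \left(60 + \frac{1}{2} \cdot \frac{1}{65} \left(65 + 64^{2}\right)\right) \left(-77500\right) = \left(60 + \frac{1}{2} \cdot \frac{1}{65} \left(65 + 4096\right)\right) \left(-77500\right) = \left(60 + \frac{1}{2} \cdot \frac{1}{65} \cdot 4161\right) \left(-77500\right) = \left(60 + \frac{4161}{130}\right) \left(-77500\right) = \frac{11961}{130} \left(-77500\right) = - \frac{92697750}{13}$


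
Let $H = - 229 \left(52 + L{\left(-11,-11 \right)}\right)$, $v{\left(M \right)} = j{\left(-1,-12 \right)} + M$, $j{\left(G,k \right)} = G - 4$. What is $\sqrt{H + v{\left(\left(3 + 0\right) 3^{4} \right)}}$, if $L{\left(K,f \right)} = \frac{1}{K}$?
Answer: $\frac{i \sqrt{1409551}}{11} \approx 107.93 i$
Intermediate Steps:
$j{\left(G,k \right)} = -4 + G$
$v{\left(M \right)} = -5 + M$ ($v{\left(M \right)} = \left(-4 - 1\right) + M = -5 + M$)
$H = - \frac{130759}{11}$ ($H = - 229 \left(52 + \frac{1}{-11}\right) = - 229 \left(52 - \frac{1}{11}\right) = \left(-229\right) \frac{571}{11} = - \frac{130759}{11} \approx -11887.0$)
$\sqrt{H + v{\left(\left(3 + 0\right) 3^{4} \right)}} = \sqrt{- \frac{130759}{11} - \left(5 - \left(3 + 0\right) 3^{4}\right)} = \sqrt{- \frac{130759}{11} + \left(-5 + 3 \cdot 81\right)} = \sqrt{- \frac{130759}{11} + \left(-5 + 243\right)} = \sqrt{- \frac{130759}{11} + 238} = \sqrt{- \frac{128141}{11}} = \frac{i \sqrt{1409551}}{11}$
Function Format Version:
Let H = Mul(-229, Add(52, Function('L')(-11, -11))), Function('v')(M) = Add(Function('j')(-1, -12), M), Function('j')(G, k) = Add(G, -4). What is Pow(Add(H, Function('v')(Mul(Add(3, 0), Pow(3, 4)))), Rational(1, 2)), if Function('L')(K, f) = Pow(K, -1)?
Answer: Mul(Rational(1, 11), I, Pow(1409551, Rational(1, 2))) ≈ Mul(107.93, I)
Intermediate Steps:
Function('j')(G, k) = Add(-4, G)
Function('v')(M) = Add(-5, M) (Function('v')(M) = Add(Add(-4, -1), M) = Add(-5, M))
H = Rational(-130759, 11) (H = Mul(-229, Add(52, Pow(-11, -1))) = Mul(-229, Add(52, Rational(-1, 11))) = Mul(-229, Rational(571, 11)) = Rational(-130759, 11) ≈ -11887.)
Pow(Add(H, Function('v')(Mul(Add(3, 0), Pow(3, 4)))), Rational(1, 2)) = Pow(Add(Rational(-130759, 11), Add(-5, Mul(Add(3, 0), Pow(3, 4)))), Rational(1, 2)) = Pow(Add(Rational(-130759, 11), Add(-5, Mul(3, 81))), Rational(1, 2)) = Pow(Add(Rational(-130759, 11), Add(-5, 243)), Rational(1, 2)) = Pow(Add(Rational(-130759, 11), 238), Rational(1, 2)) = Pow(Rational(-128141, 11), Rational(1, 2)) = Mul(Rational(1, 11), I, Pow(1409551, Rational(1, 2)))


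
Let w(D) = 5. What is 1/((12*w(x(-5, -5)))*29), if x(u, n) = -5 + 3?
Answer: 1/1740 ≈ 0.00057471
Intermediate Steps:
x(u, n) = -2
1/((12*w(x(-5, -5)))*29) = 1/((12*5)*29) = 1/(60*29) = 1/1740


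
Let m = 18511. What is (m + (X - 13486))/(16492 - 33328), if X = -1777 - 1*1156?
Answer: -523/4209 ≈ -0.12426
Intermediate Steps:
X = -2933 (X = -1777 - 1156 = -2933)
(m + (X - 13486))/(16492 - 33328) = (18511 + (-2933 - 13486))/(16492 - 33328) = (18511 - 16419)/(-16836) = 2092*(-1/16836) = -523/4209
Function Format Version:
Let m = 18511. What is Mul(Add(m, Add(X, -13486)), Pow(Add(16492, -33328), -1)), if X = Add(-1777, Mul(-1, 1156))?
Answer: Rational(-523, 4209) ≈ -0.12426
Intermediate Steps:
X = -2933 (X = Add(-1777, -1156) = -2933)
Mul(Add(m, Add(X, -13486)), Pow(Add(16492, -33328), -1)) = Mul(Add(18511, Add(-2933, -13486)), Pow(Add(16492, -33328), -1)) = Mul(Add(18511, -16419), Pow(-16836, -1)) = Mul(2092, Rational(-1, 16836)) = Rational(-523, 4209)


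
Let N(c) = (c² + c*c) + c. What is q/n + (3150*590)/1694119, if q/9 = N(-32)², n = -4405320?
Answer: -35569254348/4935936715 ≈ -7.2062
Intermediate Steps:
N(c) = c + 2*c² (N(c) = (c² + c²) + c = 2*c² + c = c + 2*c²)
q = 36578304 (q = 9*(-32*(1 + 2*(-32)))² = 9*(-32*(1 - 64))² = 9*(-32*(-63))² = 9*2016² = 9*4064256 = 36578304)
q/n + (3150*590)/1694119 = 36578304/(-4405320) + (3150*590)/1694119 = 36578304*(-1/4405320) + 1858500*(1/1694119) = -169344/20395 + 265500/242017 = -35569254348/4935936715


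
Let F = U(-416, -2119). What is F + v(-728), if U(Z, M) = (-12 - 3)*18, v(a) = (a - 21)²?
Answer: 560731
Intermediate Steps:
v(a) = (-21 + a)²
U(Z, M) = -270 (U(Z, M) = -15*18 = -270)
F = -270
F + v(-728) = -270 + (-21 - 728)² = -270 + (-749)² = -270 + 561001 = 560731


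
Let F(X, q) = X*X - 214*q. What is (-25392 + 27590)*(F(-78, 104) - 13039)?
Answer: -64205778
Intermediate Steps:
F(X, q) = X² - 214*q
(-25392 + 27590)*(F(-78, 104) - 13039) = (-25392 + 27590)*(((-78)² - 214*104) - 13039) = 2198*((6084 - 22256) - 13039) = 2198*(-16172 - 13039) = 2198*(-29211) = -64205778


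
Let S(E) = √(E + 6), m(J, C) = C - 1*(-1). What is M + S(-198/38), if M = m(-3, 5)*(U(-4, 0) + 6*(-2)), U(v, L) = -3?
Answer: -90 + √285/19 ≈ -89.111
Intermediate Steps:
m(J, C) = 1 + C (m(J, C) = C + 1 = 1 + C)
M = -90 (M = (1 + 5)*(-3 + 6*(-2)) = 6*(-3 - 12) = 6*(-15) = -90)
S(E) = √(6 + E)
M + S(-198/38) = -90 + √(6 - 198/38) = -90 + √(6 - 198*1/38) = -90 + √(6 - 99/19) = -90 + √(15/19) = -90 + √285/19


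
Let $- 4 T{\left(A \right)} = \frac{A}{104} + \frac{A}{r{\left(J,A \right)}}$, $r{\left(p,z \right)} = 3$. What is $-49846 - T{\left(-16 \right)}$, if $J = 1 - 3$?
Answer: $- \frac{3888095}{78} \approx -49847.0$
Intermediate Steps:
$J = -2$
$T{\left(A \right)} = - \frac{107 A}{1248}$ ($T{\left(A \right)} = - \frac{\frac{A}{104} + \frac{A}{3}}{4} = - \frac{\frac{107}{312} A}{4} = - \frac{107 A}{1248}$)
$-49846 - T{\left(-16 \right)} = -49846 - \left(- \frac{107}{1248}\right) \left(-16\right) = -49846 - \frac{107}{78} = - \frac{3888095}{78}$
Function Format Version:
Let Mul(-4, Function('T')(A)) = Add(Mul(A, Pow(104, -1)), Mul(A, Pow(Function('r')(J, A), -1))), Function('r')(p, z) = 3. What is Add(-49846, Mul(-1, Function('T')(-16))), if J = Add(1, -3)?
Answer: Rational(-3888095, 78) ≈ -49847.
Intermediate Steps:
J = -2
Function('T')(A) = Mul(Rational(-107, 1248), A) (Function('T')(A) = Mul(Rational(-1, 4), Add(Mul(A, Pow(104, -1)), Mul(A, Pow(3, -1)))) = Mul(Rational(-1, 4), Add(Mul(A, Rational(1, 104)), Mul(A, Rational(1, 3)))) = Mul(Rational(-1, 4), Add(Mul(Rational(1, 104), A), Mul(Rational(1, 3), A))) = Mul(Rational(-1, 4), Mul(Rational(107, 312), A)) = Mul(Rational(-107, 1248), A))
Add(-49846, Mul(-1, Function('T')(-16))) = Add(-49846, Mul(-1, Mul(Rational(-107, 1248), -16))) = Add(-49846, Mul(-1, Rational(107, 78))) = Add(-49846, Rational(-107, 78)) = Rational(-3888095, 78)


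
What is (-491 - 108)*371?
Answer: -222229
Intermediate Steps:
(-491 - 108)*371 = -599*371 = -222229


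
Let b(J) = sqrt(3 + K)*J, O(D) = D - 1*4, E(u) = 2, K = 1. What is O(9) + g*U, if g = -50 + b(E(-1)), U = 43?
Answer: -1973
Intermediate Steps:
O(D) = -4 + D (O(D) = D - 4 = -4 + D)
b(J) = 2*J (b(J) = sqrt(3 + 1)*J = sqrt(4)*J = 2*J)
g = -46 (g = -50 + 2*2 = -50 + 4 = -46)
O(9) + g*U = (-4 + 9) - 46*43 = 5 - 1978 = -1973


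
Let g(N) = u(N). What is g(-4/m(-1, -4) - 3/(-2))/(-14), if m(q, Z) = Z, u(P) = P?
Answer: -5/28 ≈ -0.17857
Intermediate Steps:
g(N) = N
g(-4/m(-1, -4) - 3/(-2))/(-14) = (-4/(-4) - 3/(-2))/(-14) = -(-4*(-¼) - 3*(-½))/14 = -(1 + 3/2)/14 = -1/14*5/2 = -5/28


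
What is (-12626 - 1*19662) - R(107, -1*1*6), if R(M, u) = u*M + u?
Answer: -31640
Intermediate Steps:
R(M, u) = u + M*u (R(M, u) = M*u + u = u + M*u)
(-12626 - 1*19662) - R(107, -1*1*6) = (-12626 - 1*19662) - -1*1*6*(1 + 107) = (-12626 - 19662) - (-1*6)*108 = -32288 - (-6)*108 = -32288 - 1*(-648) = -32288 + 648 = -31640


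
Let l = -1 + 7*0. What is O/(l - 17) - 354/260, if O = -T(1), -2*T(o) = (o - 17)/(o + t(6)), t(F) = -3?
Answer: -1853/1170 ≈ -1.5838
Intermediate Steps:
T(o) = -(-17 + o)/(2*(-3 + o)) (T(o) = -(o - 17)/(2*(o - 3)) = -(-17 + o)/(2*(-3 + o)))
l = -1 (l = -1 + 0 = -1)
O = 4 (O = -(17 - 1*1)/(2*(-3 + 1)) = -(17 - 1)/(2*(-2)) = -(-1)*16/(2*2) = -1*(-4) = 4)
O/(l - 17) - 354/260 = 4/(-1 - 17) - 354/260 = 4/(-18) - 354*1/260 = 4*(-1/18) - 177/130 = -2/9 - 177/130 = -1853/1170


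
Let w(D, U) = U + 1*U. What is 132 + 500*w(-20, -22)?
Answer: -21868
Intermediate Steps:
w(D, U) = 2*U (w(D, U) = U + U = 2*U)
132 + 500*w(-20, -22) = 132 + 500*(2*(-22)) = 132 + 500*(-44) = 132 - 22000 = -21868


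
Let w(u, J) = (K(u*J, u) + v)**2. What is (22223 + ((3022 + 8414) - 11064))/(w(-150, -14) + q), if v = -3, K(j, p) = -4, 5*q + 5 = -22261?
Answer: -112975/22021 ≈ -5.1303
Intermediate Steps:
q = -22266/5 (q = -1 + (1/5)*(-22261) = -1 - 22261/5 = -22266/5 ≈ -4453.2)
w(u, J) = 49 (w(u, J) = (-4 - 3)**2 = (-7)**2 = 49)
(22223 + ((3022 + 8414) - 11064))/(w(-150, -14) + q) = (22223 + ((3022 + 8414) - 11064))/(49 - 22266/5) = (22223 + (11436 - 11064))/(-22021/5) = (22223 + 372)*(-5/22021) = 22595*(-5/22021) = -112975/22021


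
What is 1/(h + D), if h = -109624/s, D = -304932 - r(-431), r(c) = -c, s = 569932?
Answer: -142483/43509063735 ≈ -3.2748e-6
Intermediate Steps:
D = -305363 (D = -304932 - (-1)*(-431) = -304932 - 1*431 = -304932 - 431 = -305363)
h = -27406/142483 (h = -109624/569932 = -109624*1/569932 = -27406/142483 ≈ -0.19235)
1/(h + D) = 1/(-27406/142483 - 305363) = 1/(-43509063735/142483) = -142483/43509063735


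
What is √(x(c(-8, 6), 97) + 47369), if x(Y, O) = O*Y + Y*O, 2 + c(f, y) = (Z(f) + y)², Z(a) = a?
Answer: √47757 ≈ 218.53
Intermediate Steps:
c(f, y) = -2 + (f + y)²
x(Y, O) = 2*O*Y (x(Y, O) = O*Y + O*Y = 2*O*Y)
√(x(c(-8, 6), 97) + 47369) = √(2*97*(-2 + (-8 + 6)²) + 47369) = √(2*97*(-2 + (-2)²) + 47369) = √(2*97*(-2 + 4) + 47369) = √(2*97*2 + 47369) = √(388 + 47369) = √47757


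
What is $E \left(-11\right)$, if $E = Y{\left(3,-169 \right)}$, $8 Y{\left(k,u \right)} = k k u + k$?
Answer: $\frac{8349}{4} \approx 2087.3$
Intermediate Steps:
$Y{\left(k,u \right)} = \frac{k}{8} + \frac{u k^{2}}{8}$ ($Y{\left(k,u \right)} = \frac{k k u + k}{8} = \frac{k^{2} u + k}{8} = \frac{u k^{2} + k}{8} = \frac{k + u k^{2}}{8} = \frac{k}{8} + \frac{u k^{2}}{8}$)
$E = - \frac{759}{4}$ ($E = \frac{1}{8} \cdot 3 \left(1 + 3 \left(-169\right)\right) = \frac{1}{8} \cdot 3 \left(1 - 507\right) = \frac{1}{8} \cdot 3 \left(-506\right) = - \frac{759}{4} \approx -189.75$)
$E \left(-11\right) = \left(- \frac{759}{4}\right) \left(-11\right) = \frac{8349}{4}$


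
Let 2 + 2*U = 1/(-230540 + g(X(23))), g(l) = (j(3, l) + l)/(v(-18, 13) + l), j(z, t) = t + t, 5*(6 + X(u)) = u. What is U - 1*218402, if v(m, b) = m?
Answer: -9768012585451/44724718 ≈ -2.1840e+5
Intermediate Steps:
X(u) = -6 + u/5
j(z, t) = 2*t
g(l) = 3*l/(-18 + l) (g(l) = (2*l + l)/(-18 + l) = (3*l)/(-18 + l) = 3*l/(-18 + l))
U = -44724815/44724718 (U = -1 + 1/(2*(-230540 + 3*(-6 + (⅕)*23)/(-18 + (-6 + (⅕)*23)))) = -1 + 1/(2*(-230540 + 3*(-6 + 23/5)/(-18 + (-6 + 23/5)))) = -1 + 1/(2*(-230540 + 3*(-7/5)/(-18 - 7/5))) = -1 + 1/(2*(-230540 + 3*(-7/5)/(-97/5))) = -1 + 1/(2*(-230540 + 3*(-7/5)*(-5/97))) = -1 + 1/(2*(-230540 + 21/97)) = -1 + 1/(2*(-22362359/97)) = -1 + (½)*(-97/22362359) = -1 - 97/44724718 = -44724815/44724718 ≈ -1.0000)
U - 1*218402 = -44724815/44724718 - 1*218402 = -44724815/44724718 - 218402 = -9768012585451/44724718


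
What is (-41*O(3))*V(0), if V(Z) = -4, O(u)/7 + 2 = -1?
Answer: -3444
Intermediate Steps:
O(u) = -21 (O(u) = -14 + 7*(-1) = -14 - 7 = -21)
(-41*O(3))*V(0) = -41*(-21)*(-4) = 861*(-4) = -3444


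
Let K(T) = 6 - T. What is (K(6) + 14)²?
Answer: 196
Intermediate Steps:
(K(6) + 14)² = ((6 - 1*6) + 14)² = ((6 - 6) + 14)² = (0 + 14)² = 14² = 196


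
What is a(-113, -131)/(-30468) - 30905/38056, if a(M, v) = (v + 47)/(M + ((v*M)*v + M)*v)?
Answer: -19934662733058143/24547274712163032 ≈ -0.81209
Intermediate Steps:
a(M, v) = (47 + v)/(M + v*(M + M*v**2)) (a(M, v) = (47 + v)/(M + ((M*v)*v + M)*v) = (47 + v)/(M + (M*v**2 + M)*v) = (47 + v)/(M + (M + M*v**2)*v) = (47 + v)/(M + v*(M + M*v**2)))
a(-113, -131)/(-30468) - 30905/38056 = ((47 - 131)/((-113)*(1 - 131 + (-131)**3)))/(-30468) - 30905/38056 = -1/113*(-84)/(1 - 131 - 2248091)*(-1/30468) - 30905*1/38056 = -1/113*(-84)/(-2248221)*(-1/30468) - 30905/38056 = -1/113*(-1/2248221)*(-84)*(-1/30468) - 30905/38056 = -28/84682991*(-1/30468) - 30905/38056 = 7/645030342447 - 30905/38056 = -19934662733058143/24547274712163032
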